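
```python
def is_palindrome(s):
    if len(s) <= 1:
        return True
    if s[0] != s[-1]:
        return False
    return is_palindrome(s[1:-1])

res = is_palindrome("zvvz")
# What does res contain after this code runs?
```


is_palindrome("zvvz")
"zvvz": s[0]='z' == s[-1]='z' -> is_palindrome("vv")
"vv": s[0]='v' == s[-1]='v' -> is_palindrome("")
"": len <= 1 -> True
= True


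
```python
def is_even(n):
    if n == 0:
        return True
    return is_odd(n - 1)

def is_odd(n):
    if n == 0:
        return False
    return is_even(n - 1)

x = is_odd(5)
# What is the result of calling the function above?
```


is_odd(5)
= is_even(4)
= is_odd(3)
= is_even(2)
= is_odd(1)
= is_even(0)
n == 0: return True
= True


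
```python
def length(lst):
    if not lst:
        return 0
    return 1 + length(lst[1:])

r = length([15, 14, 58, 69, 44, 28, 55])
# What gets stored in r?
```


length([15, 14, 58, 69, 44, 28, 55])
= 1 + length([14, 58, 69, 44, 28, 55])
= 1 + 1 + length([58, 69, 44, 28, 55])
= 1 + 1 + 1 + length([69, 44, 28, 55])
= 1 + 1 + 1 + 1 + length([44, 28, 55])
= 1 + 1 + 1 + 1 + 1 + length([28, 55])
= 1 + 1 + 1 + 1 + 1 + 1 + length([55])
= 1 + 1 + 1 + 1 + 1 + 1 + 1 + length([])
= 1 + 1 + 1 + 1 + 1 + 1 + 1 + 0
= 7


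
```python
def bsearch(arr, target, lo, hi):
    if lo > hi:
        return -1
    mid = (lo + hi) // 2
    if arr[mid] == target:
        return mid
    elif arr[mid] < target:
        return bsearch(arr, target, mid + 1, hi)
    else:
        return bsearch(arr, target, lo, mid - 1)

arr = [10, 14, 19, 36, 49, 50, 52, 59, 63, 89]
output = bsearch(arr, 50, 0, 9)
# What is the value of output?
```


bsearch(arr, 50, 0, 9)
lo=0, hi=9, mid=4, arr[mid]=49
49 < 50, search right half
lo=5, hi=9, mid=7, arr[mid]=59
59 > 50, search left half
lo=5, hi=6, mid=5, arr[mid]=50
arr[5] == 50, found at index 5
= 5


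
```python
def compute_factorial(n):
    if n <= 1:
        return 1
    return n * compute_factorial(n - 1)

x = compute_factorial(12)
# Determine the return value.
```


compute_factorial(12)
= 12 * compute_factorial(11)
= 12 * 11 * compute_factorial(10)
= 12 * 11 * 10 * compute_factorial(9)
= 12 * 11 * 10 * 9 * compute_factorial(8)
= 12 * 11 * 10 * 9 * 8 * compute_factorial(7)
= 12 * 11 * 10 * 9 * 8 * 7 * compute_factorial(6)
= 12 * 11 * 10 * 9 * 8 * 7 * 6 * compute_factorial(5)
= 12 * 11 * 10 * 9 * 8 * 7 * 6 * 5 * compute_factorial(4)
= 12 * 11 * 10 * 9 * 8 * 7 * 6 * 5 * 4 * compute_factorial(3)
= 12 * 11 * 10 * 9 * 8 * 7 * 6 * 5 * 4 * 3 * compute_factorial(2)
= 12 * 11 * 10 * 9 * 8 * 7 * 6 * 5 * 4 * 3 * 2 * compute_factorial(1)
= 12 * 11 * 10 * 9 * 8 * 7 * 6 * 5 * 4 * 3 * 2 * 1
= 479001600


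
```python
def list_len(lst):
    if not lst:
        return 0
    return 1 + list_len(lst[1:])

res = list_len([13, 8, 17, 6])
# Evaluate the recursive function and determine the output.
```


list_len([13, 8, 17, 6])
= 1 + list_len([8, 17, 6])
= 1 + 1 + list_len([17, 6])
= 1 + 1 + 1 + list_len([6])
= 1 + 1 + 1 + 1 + list_len([])
= 1 + 1 + 1 + 1 + 0
= 4


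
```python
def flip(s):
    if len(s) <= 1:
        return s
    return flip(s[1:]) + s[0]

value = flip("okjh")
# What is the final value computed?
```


flip("okjh")
= flip("kjh") + "o"
= flip("jh") + "k" + "o"
= flip("h") + "j" + "k" + "o"
= "h" + "j" + "k" + "o"
= "hjko"


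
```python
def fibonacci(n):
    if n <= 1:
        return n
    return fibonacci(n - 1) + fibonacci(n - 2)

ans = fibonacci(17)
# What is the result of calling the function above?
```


fibonacci(17)
= fibonacci(16) + fibonacci(15)
= (fibonacci(15) + fibonacci(14)) + fibonacci(15)
Computing bottom-up: fibonacci(0)=0, fibonacci(1)=1, fibonacci(2)=1, fibonacci(3)=2, fibonacci(4)=3, fibonacci(5)=5, fibonacci(6)=8, fibonacci(7)=13, fibonacci(8)=21, fibonacci(9)=34, fibonacci(10)=55, fibonacci(11)=89, fibonacci(12)=144, fibonacci(13)=233, fibonacci(14)=377, fibonacci(15)=610, fibonacci(16)=987, fibonacci(17)=1597
= 1597


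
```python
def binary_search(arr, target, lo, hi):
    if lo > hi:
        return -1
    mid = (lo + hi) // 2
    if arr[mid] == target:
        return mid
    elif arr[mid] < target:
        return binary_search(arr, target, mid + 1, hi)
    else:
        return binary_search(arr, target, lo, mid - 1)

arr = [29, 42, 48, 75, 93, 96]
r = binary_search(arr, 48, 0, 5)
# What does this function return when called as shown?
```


binary_search(arr, 48, 0, 5)
lo=0, hi=5, mid=2, arr[mid]=48
arr[2] == 48, found at index 2
= 2


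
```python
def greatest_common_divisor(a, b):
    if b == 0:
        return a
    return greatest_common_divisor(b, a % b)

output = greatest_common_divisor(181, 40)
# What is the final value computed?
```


greatest_common_divisor(181, 40)
= greatest_common_divisor(40, 181 % 40) = greatest_common_divisor(40, 21)
= greatest_common_divisor(21, 40 % 21) = greatest_common_divisor(21, 19)
= greatest_common_divisor(19, 21 % 19) = greatest_common_divisor(19, 2)
= greatest_common_divisor(2, 19 % 2) = greatest_common_divisor(2, 1)
= greatest_common_divisor(1, 2 % 1) = greatest_common_divisor(1, 0)
b == 0, return a = 1


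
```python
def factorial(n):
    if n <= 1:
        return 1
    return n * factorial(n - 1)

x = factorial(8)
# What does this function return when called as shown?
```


factorial(8)
= 8 * factorial(7)
= 8 * 7 * factorial(6)
= 8 * 7 * 6 * factorial(5)
= 8 * 7 * 6 * 5 * factorial(4)
= 8 * 7 * 6 * 5 * 4 * factorial(3)
= 8 * 7 * 6 * 5 * 4 * 3 * factorial(2)
= 8 * 7 * 6 * 5 * 4 * 3 * 2 * factorial(1)
= 8 * 7 * 6 * 5 * 4 * 3 * 2 * 1
= 40320


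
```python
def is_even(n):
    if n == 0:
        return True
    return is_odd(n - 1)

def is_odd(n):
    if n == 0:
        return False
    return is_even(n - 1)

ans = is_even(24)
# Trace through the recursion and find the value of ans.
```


is_even(24)
= is_odd(23)
= is_even(22)
= is_odd(21)
= is_even(20)
= is_odd(19)
= is_even(18)
= is_odd(17)
= is_even(16)
= is_odd(15)
= is_even(14)
= is_odd(13)
= is_even(12)
= is_odd(11)
= is_even(10)
= is_odd(9)
= is_even(8)
= is_odd(7)
= is_even(6)
= is_odd(5)
= is_even(4)
= is_odd(3)
= is_even(2)
= is_odd(1)
= is_even(0)
n == 0: return True
= True


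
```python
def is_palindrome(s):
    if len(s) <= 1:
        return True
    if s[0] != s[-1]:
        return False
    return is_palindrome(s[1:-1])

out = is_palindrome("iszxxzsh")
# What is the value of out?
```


is_palindrome("iszxxzsh")
"iszxxzsh": s[0]='i' != s[-1]='h' -> False
= False


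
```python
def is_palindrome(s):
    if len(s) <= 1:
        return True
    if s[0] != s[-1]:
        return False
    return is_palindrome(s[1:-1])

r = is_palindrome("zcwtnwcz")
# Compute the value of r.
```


is_palindrome("zcwtnwcz")
"zcwtnwcz": s[0]='z' == s[-1]='z' -> is_palindrome("cwtnwc")
"cwtnwc": s[0]='c' == s[-1]='c' -> is_palindrome("wtnw")
"wtnw": s[0]='w' == s[-1]='w' -> is_palindrome("tn")
"tn": s[0]='t' != s[-1]='n' -> False
= False


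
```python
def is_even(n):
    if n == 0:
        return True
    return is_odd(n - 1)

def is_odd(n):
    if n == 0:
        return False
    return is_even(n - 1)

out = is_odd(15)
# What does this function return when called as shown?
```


is_odd(15)
= is_even(14)
= is_odd(13)
= is_even(12)
= is_odd(11)
= is_even(10)
= is_odd(9)
= is_even(8)
= is_odd(7)
= is_even(6)
= is_odd(5)
= is_even(4)
= is_odd(3)
= is_even(2)
= is_odd(1)
= is_even(0)
n == 0: return True
= True


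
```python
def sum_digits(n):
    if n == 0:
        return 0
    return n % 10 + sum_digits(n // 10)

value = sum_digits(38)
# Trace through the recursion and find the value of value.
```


sum_digits(38)
= 8 + sum_digits(3)
= 8 + 3 + sum_digits(0)
= 8 + 3 + 0
= 11


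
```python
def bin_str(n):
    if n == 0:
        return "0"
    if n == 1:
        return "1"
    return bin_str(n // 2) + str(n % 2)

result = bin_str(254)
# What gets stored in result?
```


bin_str(254)
= bin_str(127) + "0"
= bin_str(63) + "1" + "0"
= bin_str(31) + "1" + "1" + "0"
= bin_str(15) + "1" + "1" + "1" + "0"
= bin_str(7) + "1" + "1" + "1" + "1" + "0"
= bin_str(3) + "1" + "1" + "1" + "1" + "1" + "0"
= bin_str(1) + "1" + "1" + "1" + "1" + "1" + "1" + "0"
= "1" + "1" + "1" + "1" + "1" + "1" + "1" + "0"
= "11111110"


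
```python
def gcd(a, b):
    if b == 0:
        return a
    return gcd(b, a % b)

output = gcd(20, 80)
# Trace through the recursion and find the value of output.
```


gcd(20, 80)
= gcd(80, 20 % 80) = gcd(80, 20)
= gcd(20, 80 % 20) = gcd(20, 0)
b == 0, return a = 20


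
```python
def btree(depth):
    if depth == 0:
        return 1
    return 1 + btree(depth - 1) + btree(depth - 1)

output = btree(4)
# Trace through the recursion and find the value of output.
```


btree(4)
= 1 + btree(3) + btree(3)
= 1 + 2 * btree(3)
btree(k) = 2^(k+1) - 1
btree(0) = 1
btree(1) = 3
btree(2) = 7
btree(3) = 15
btree(4) = 31
btree(4) = 2^5 - 1 = 31


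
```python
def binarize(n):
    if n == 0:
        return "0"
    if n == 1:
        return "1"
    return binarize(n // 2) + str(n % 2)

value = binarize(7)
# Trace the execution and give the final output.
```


binarize(7)
= binarize(3) + "1"
= binarize(1) + "1" + "1"
= "1" + "1" + "1"
= "111"


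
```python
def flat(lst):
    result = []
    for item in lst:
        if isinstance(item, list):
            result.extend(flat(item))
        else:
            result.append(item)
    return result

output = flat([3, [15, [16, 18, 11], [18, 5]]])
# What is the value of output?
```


flat([3, [15, [16, 18, 11], [18, 5]]])
Processing each element:
  3 is not a list -> append 3
  [15, [16, 18, 11], [18, 5]] is a list -> flat recursively -> [15, 16, 18, 11, 18, 5]
= [3, 15, 16, 18, 11, 18, 5]


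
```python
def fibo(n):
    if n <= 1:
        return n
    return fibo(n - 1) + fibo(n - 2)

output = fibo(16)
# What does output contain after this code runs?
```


fibo(16)
= fibo(15) + fibo(14)
= (fibo(14) + fibo(13)) + fibo(14)
Computing bottom-up: fibo(0)=0, fibo(1)=1, fibo(2)=1, fibo(3)=2, fibo(4)=3, fibo(5)=5, fibo(6)=8, fibo(7)=13, fibo(8)=21, fibo(9)=34, fibo(10)=55, fibo(11)=89, fibo(12)=144, fibo(13)=233, fibo(14)=377, fibo(15)=610, fibo(16)=987
= 987


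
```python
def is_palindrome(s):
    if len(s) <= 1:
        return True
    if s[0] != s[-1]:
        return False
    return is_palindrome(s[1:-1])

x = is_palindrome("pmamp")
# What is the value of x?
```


is_palindrome("pmamp")
"pmamp": s[0]='p' == s[-1]='p' -> is_palindrome("mam")
"mam": s[0]='m' == s[-1]='m' -> is_palindrome("a")
"a": len <= 1 -> True
= True


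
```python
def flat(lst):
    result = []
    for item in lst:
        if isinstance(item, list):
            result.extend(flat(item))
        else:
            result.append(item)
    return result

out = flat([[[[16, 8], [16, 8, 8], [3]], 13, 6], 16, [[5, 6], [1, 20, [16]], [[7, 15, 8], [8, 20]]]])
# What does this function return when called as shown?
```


flat([[[[16, 8], [16, 8, 8], [3]], 13, 6], 16, [[5, 6], [1, 20, [16]], [[7, 15, 8], [8, 20]]]])
Processing each element:
  [[[16, 8], [16, 8, 8], [3]], 13, 6] is a list -> flat recursively -> [16, 8, 16, 8, 8, 3, 13, 6]
  16 is not a list -> append 16
  [[5, 6], [1, 20, [16]], [[7, 15, 8], [8, 20]]] is a list -> flat recursively -> [5, 6, 1, 20, 16, 7, 15, 8, 8, 20]
= [16, 8, 16, 8, 8, 3, 13, 6, 16, 5, 6, 1, 20, 16, 7, 15, 8, 8, 20]


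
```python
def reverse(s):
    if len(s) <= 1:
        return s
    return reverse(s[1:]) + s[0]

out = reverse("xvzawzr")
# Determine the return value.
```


reverse("xvzawzr")
= reverse("vzawzr") + "x"
= reverse("zawzr") + "v" + "x"
= reverse("awzr") + "z" + "v" + "x"
= reverse("wzr") + "a" + "z" + "v" + "x"
= reverse("zr") + "w" + "a" + "z" + "v" + "x"
= reverse("r") + "z" + "w" + "a" + "z" + "v" + "x"
= "r" + "z" + "w" + "a" + "z" + "v" + "x"
= "rzwazvx"


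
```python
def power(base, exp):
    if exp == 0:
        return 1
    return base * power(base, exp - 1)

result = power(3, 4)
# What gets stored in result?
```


power(3, 4)
= 3 * power(3, 3)
= 3 * 3 * power(3, 2)
= 3 * 3 * 3 * power(3, 1)
= 3 * 3 * 3 * 3 * power(3, 0)
= 3 * 3 * 3 * 3 * 1
= 81


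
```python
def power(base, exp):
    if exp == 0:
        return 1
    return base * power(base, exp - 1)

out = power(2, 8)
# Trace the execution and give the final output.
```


power(2, 8)
= 2 * power(2, 7)
= 2 * 2 * power(2, 6)
= 2 * 2 * 2 * power(2, 5)
= 2 * 2 * 2 * 2 * power(2, 4)
= 2 * 2 * 2 * 2 * 2 * power(2, 3)
= 2 * 2 * 2 * 2 * 2 * 2 * power(2, 2)
= 2 * 2 * 2 * 2 * 2 * 2 * 2 * power(2, 1)
= 2 * 2 * 2 * 2 * 2 * 2 * 2 * 2 * power(2, 0)
= 2 * 2 * 2 * 2 * 2 * 2 * 2 * 2 * 1
= 256


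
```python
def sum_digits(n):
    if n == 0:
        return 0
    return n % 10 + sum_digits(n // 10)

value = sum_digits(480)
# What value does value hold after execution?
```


sum_digits(480)
= 0 + sum_digits(48)
= 0 + 8 + sum_digits(4)
= 0 + 8 + 4 + sum_digits(0)
= 0 + 8 + 4 + 0
= 12


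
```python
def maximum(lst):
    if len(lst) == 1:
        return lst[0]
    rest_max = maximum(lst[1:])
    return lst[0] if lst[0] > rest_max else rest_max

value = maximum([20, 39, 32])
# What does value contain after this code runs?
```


maximum([20, 39, 32])
= compare 20 with maximum([39, 32])
= compare 39 with maximum([32])
Base: maximum([32]) = 32
compare 39 with 32: max = 39
compare 20 with 39: max = 39
= 39


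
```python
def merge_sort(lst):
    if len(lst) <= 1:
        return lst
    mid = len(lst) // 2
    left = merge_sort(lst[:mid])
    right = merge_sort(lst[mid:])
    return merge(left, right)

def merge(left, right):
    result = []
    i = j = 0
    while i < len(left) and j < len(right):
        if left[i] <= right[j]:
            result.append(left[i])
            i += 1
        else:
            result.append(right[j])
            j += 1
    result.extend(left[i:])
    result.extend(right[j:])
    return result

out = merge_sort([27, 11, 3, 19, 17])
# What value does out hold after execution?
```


merge_sort([27, 11, 3, 19, 17])
Split into [27, 11] and [3, 19, 17]
Left sorted: [11, 27]
Right sorted: [3, 17, 19]
Merge [11, 27] and [3, 17, 19]
= [3, 11, 17, 19, 27]


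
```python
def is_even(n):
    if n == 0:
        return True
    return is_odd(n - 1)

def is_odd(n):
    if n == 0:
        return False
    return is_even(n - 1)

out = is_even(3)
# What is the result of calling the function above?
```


is_even(3)
= is_odd(2)
= is_even(1)
= is_odd(0)
n == 0: return False
= False


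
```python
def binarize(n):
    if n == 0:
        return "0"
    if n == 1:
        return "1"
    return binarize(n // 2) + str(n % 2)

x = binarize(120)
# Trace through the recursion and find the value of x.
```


binarize(120)
= binarize(60) + "0"
= binarize(30) + "0" + "0"
= binarize(15) + "0" + "0" + "0"
= binarize(7) + "1" + "0" + "0" + "0"
= binarize(3) + "1" + "1" + "0" + "0" + "0"
= binarize(1) + "1" + "1" + "1" + "0" + "0" + "0"
= "1" + "1" + "1" + "1" + "0" + "0" + "0"
= "1111000"


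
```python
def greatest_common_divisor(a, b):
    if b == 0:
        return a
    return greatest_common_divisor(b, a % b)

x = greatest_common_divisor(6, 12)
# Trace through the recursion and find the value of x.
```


greatest_common_divisor(6, 12)
= greatest_common_divisor(12, 6 % 12) = greatest_common_divisor(12, 6)
= greatest_common_divisor(6, 12 % 6) = greatest_common_divisor(6, 0)
b == 0, return a = 6


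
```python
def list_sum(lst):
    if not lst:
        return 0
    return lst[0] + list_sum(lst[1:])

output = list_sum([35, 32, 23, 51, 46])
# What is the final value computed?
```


list_sum([35, 32, 23, 51, 46])
= 35 + list_sum([32, 23, 51, 46])
= 35 + 32 + list_sum([23, 51, 46])
= 35 + 32 + 23 + list_sum([51, 46])
= 35 + 32 + 23 + 51 + list_sum([46])
= 35 + 32 + 23 + 51 + 46 + list_sum([])
= 35 + 32 + 23 + 51 + 46 + 0
= 187


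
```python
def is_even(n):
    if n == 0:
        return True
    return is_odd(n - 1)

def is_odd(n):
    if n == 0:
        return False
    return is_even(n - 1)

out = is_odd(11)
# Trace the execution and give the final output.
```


is_odd(11)
= is_even(10)
= is_odd(9)
= is_even(8)
= is_odd(7)
= is_even(6)
= is_odd(5)
= is_even(4)
= is_odd(3)
= is_even(2)
= is_odd(1)
= is_even(0)
n == 0: return True
= True


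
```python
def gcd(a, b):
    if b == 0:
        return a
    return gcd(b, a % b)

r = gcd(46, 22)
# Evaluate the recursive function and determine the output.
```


gcd(46, 22)
= gcd(22, 46 % 22) = gcd(22, 2)
= gcd(2, 22 % 2) = gcd(2, 0)
b == 0, return a = 2


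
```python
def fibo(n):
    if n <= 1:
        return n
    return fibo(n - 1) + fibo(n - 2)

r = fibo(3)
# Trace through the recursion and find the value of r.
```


fibo(3)
= fibo(2) + fibo(1)
Computing bottom-up: fibo(0)=0, fibo(1)=1, fibo(2)=1, fibo(3)=2
= 2


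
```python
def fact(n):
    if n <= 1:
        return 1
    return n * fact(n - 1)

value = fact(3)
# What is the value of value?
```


fact(3)
= 3 * fact(2)
= 3 * 2 * fact(1)
= 3 * 2 * 1
= 6


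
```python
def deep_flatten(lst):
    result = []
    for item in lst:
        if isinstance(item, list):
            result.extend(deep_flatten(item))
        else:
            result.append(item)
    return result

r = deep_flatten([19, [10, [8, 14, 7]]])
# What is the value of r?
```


deep_flatten([19, [10, [8, 14, 7]]])
Processing each element:
  19 is not a list -> append 19
  [10, [8, 14, 7]] is a list -> deep_flatten recursively -> [10, 8, 14, 7]
= [19, 10, 8, 14, 7]


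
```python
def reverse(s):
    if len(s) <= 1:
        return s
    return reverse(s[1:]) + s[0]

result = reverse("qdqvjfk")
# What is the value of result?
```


reverse("qdqvjfk")
= reverse("dqvjfk") + "q"
= reverse("qvjfk") + "d" + "q"
= reverse("vjfk") + "q" + "d" + "q"
= reverse("jfk") + "v" + "q" + "d" + "q"
= reverse("fk") + "j" + "v" + "q" + "d" + "q"
= reverse("k") + "f" + "j" + "v" + "q" + "d" + "q"
= "k" + "f" + "j" + "v" + "q" + "d" + "q"
= "kfjvqdq"


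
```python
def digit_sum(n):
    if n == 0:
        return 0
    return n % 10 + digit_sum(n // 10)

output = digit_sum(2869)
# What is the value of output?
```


digit_sum(2869)
= 9 + digit_sum(286)
= 9 + 6 + digit_sum(28)
= 9 + 6 + 8 + digit_sum(2)
= 9 + 6 + 8 + 2 + digit_sum(0)
= 9 + 6 + 8 + 2 + 0
= 25


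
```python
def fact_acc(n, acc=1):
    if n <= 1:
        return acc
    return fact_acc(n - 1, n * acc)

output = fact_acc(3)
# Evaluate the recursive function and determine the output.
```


fact_acc(3, 1)
= fact_acc(2, 3 * 1) = fact_acc(2, 3)
= fact_acc(1, 2 * 3) = fact_acc(1, 6)
n <= 1, return acc = 6


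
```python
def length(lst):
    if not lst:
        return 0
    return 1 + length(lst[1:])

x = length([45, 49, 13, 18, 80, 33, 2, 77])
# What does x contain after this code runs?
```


length([45, 49, 13, 18, 80, 33, 2, 77])
= 1 + length([49, 13, 18, 80, 33, 2, 77])
= 1 + 1 + length([13, 18, 80, 33, 2, 77])
= 1 + 1 + 1 + length([18, 80, 33, 2, 77])
= 1 + 1 + 1 + 1 + length([80, 33, 2, 77])
= 1 + 1 + 1 + 1 + 1 + length([33, 2, 77])
= 1 + 1 + 1 + 1 + 1 + 1 + length([2, 77])
= 1 + 1 + 1 + 1 + 1 + 1 + 1 + length([77])
= 1 + 1 + 1 + 1 + 1 + 1 + 1 + 1 + length([])
= 1 + 1 + 1 + 1 + 1 + 1 + 1 + 1 + 0
= 8


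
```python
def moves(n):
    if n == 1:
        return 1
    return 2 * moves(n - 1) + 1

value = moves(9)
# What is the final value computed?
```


moves(9)
= 2 * moves(8) + 1
= 2 * (2 * moves(7) + 1) + 1
= 2 * (2 * (2 * moves(6) + 1) + 1) + 1
= 2 * (2 * (2 * (2 * moves(5) + 1) + 1) + 1) + 1
= 2 * (2 * (2 * (2 * (2 * moves(4) + 1) + 1) + 1) + 1) + 1
= 2 * (2 * (2 * (2 * (2 * (2 * moves(3) + 1) + 1) + 1) + 1) + 1) + 1
= 2 * (2 * (2 * (2 * (2 * (2 * (2 * moves(2) + 1) + 1) + 1) + 1) + 1) + 1) + 1
= 2 * (2 * (2 * (2 * (2 * (2 * (2 * (2 * moves(1) + 1) + 1) + 1) + 1) + 1) + 1) + 1) + 1
Now compute bottom-up:
moves(1) = 1
moves(2) = 2 * 1 + 1 = 3
moves(3) = 2 * 3 + 1 = 7
moves(4) = 2 * 7 + 1 = 15
moves(5) = 2 * 15 + 1 = 31
moves(6) = 2 * 31 + 1 = 63
moves(7) = 2 * 63 + 1 = 127
moves(8) = 2 * 127 + 1 = 255
moves(9) = 2 * 255 + 1 = 511
= 511


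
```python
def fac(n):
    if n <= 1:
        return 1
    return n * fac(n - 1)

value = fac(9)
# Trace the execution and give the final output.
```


fac(9)
= 9 * fac(8)
= 9 * 8 * fac(7)
= 9 * 8 * 7 * fac(6)
= 9 * 8 * 7 * 6 * fac(5)
= 9 * 8 * 7 * 6 * 5 * fac(4)
= 9 * 8 * 7 * 6 * 5 * 4 * fac(3)
= 9 * 8 * 7 * 6 * 5 * 4 * 3 * fac(2)
= 9 * 8 * 7 * 6 * 5 * 4 * 3 * 2 * fac(1)
= 9 * 8 * 7 * 6 * 5 * 4 * 3 * 2 * 1
= 362880


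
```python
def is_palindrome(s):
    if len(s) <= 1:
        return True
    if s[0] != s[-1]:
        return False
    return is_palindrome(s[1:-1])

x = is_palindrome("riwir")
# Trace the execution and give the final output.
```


is_palindrome("riwir")
"riwir": s[0]='r' == s[-1]='r' -> is_palindrome("iwi")
"iwi": s[0]='i' == s[-1]='i' -> is_palindrome("w")
"w": len <= 1 -> True
= True


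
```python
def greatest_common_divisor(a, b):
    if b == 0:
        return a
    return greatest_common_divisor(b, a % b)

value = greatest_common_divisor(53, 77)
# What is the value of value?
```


greatest_common_divisor(53, 77)
= greatest_common_divisor(77, 53 % 77) = greatest_common_divisor(77, 53)
= greatest_common_divisor(53, 77 % 53) = greatest_common_divisor(53, 24)
= greatest_common_divisor(24, 53 % 24) = greatest_common_divisor(24, 5)
= greatest_common_divisor(5, 24 % 5) = greatest_common_divisor(5, 4)
= greatest_common_divisor(4, 5 % 4) = greatest_common_divisor(4, 1)
= greatest_common_divisor(1, 4 % 1) = greatest_common_divisor(1, 0)
b == 0, return a = 1


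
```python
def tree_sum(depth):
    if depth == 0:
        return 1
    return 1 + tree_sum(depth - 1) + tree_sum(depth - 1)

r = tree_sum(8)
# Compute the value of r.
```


tree_sum(8)
= 1 + tree_sum(7) + tree_sum(7)
= 1 + 2 * tree_sum(7)
tree_sum(k) = 2^(k+1) - 1
tree_sum(0) = 1
tree_sum(1) = 3
tree_sum(2) = 7
tree_sum(3) = 15
tree_sum(4) = 31
tree_sum(8) = 2^9 - 1 = 511


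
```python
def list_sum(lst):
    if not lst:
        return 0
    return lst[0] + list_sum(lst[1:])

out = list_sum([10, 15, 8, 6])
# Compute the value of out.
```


list_sum([10, 15, 8, 6])
= 10 + list_sum([15, 8, 6])
= 10 + 15 + list_sum([8, 6])
= 10 + 15 + 8 + list_sum([6])
= 10 + 15 + 8 + 6 + list_sum([])
= 10 + 15 + 8 + 6 + 0
= 39


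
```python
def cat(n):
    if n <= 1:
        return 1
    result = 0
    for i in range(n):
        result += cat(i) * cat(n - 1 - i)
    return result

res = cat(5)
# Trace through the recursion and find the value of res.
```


cat(5)
= sum of cat(i) * cat(5-1-i) for i in 0..4
First compute sub-values bottom-up:
  cat(0) = 1, cat(1) = 1
  cat(2) = 1*1 + 1*1 = 2
  cat(3) = 1*2 + 1*1 + 2*1 = 5
  cat(4) = 1*5 + 1*2 + 2*1 + 5*1 = 14
Now cat(5):
  cat(0)*cat(4) = 1*14 = 14
  cat(1)*cat(3) = 1*5 = 5
  cat(2)*cat(2) = 2*2 = 4
  cat(3)*cat(1) = 5*1 = 5
  cat(4)*cat(0) = 14*1 = 14
= 14 + 5 + 4 + 5 + 14
= 42


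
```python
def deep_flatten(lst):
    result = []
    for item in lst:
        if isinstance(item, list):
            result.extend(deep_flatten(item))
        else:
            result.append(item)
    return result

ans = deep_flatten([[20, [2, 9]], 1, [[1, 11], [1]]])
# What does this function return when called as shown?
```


deep_flatten([[20, [2, 9]], 1, [[1, 11], [1]]])
Processing each element:
  [20, [2, 9]] is a list -> deep_flatten recursively -> [20, 2, 9]
  1 is not a list -> append 1
  [[1, 11], [1]] is a list -> deep_flatten recursively -> [1, 11, 1]
= [20, 2, 9, 1, 1, 11, 1]


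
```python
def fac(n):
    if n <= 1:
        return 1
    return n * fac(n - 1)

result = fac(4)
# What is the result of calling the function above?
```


fac(4)
= 4 * fac(3)
= 4 * 3 * fac(2)
= 4 * 3 * 2 * fac(1)
= 4 * 3 * 2 * 1
= 24


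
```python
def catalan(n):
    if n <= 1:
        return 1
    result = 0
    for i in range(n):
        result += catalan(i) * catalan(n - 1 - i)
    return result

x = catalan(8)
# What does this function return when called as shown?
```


catalan(8)
= sum of catalan(i) * catalan(8-1-i) for i in 0..7
First compute sub-values bottom-up:
  catalan(0) = 1, catalan(1) = 1
  catalan(2) = 1*1 + 1*1 = 2
  catalan(3) = 1*2 + 1*1 + 2*1 = 5
  catalan(4) = 1*5 + 1*2 + 2*1 + 5*1 = 14
  catalan(5) = 1*14 + 1*5 + 2*2 + 5*1 + 14*1 = 42
  catalan(6) = 1*42 + 1*14 + 2*5 + 5*2 + 14*1 + 42*1 = 132
  catalan(7) = 1*132 + 1*42 + 2*14 + 5*5 + 14*2 + 42*1 + 132*1 = 429
Now catalan(8):
  catalan(0)*catalan(7) = 1*429 = 429
  catalan(1)*catalan(6) = 1*132 = 132
  catalan(2)*catalan(5) = 2*42 = 84
  catalan(3)*catalan(4) = 5*14 = 70
  catalan(4)*catalan(3) = 14*5 = 70
  catalan(5)*catalan(2) = 42*2 = 84
  catalan(6)*catalan(1) = 132*1 = 132
  catalan(7)*catalan(0) = 429*1 = 429
= 429 + 132 + 84 + 70 + 70 + 84 + 132 + 429
= 1430


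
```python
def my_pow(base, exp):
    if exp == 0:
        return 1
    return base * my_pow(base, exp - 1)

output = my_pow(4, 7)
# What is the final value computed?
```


my_pow(4, 7)
= 4 * my_pow(4, 6)
= 4 * 4 * my_pow(4, 5)
= 4 * 4 * 4 * my_pow(4, 4)
= 4 * 4 * 4 * 4 * my_pow(4, 3)
= 4 * 4 * 4 * 4 * 4 * my_pow(4, 2)
= 4 * 4 * 4 * 4 * 4 * 4 * my_pow(4, 1)
= 4 * 4 * 4 * 4 * 4 * 4 * 4 * my_pow(4, 0)
= 4 * 4 * 4 * 4 * 4 * 4 * 4 * 1
= 16384


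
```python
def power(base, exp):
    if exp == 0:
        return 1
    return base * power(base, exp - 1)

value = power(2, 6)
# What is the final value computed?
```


power(2, 6)
= 2 * power(2, 5)
= 2 * 2 * power(2, 4)
= 2 * 2 * 2 * power(2, 3)
= 2 * 2 * 2 * 2 * power(2, 2)
= 2 * 2 * 2 * 2 * 2 * power(2, 1)
= 2 * 2 * 2 * 2 * 2 * 2 * power(2, 0)
= 2 * 2 * 2 * 2 * 2 * 2 * 1
= 64


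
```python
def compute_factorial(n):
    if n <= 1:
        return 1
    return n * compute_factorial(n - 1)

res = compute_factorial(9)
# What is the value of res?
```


compute_factorial(9)
= 9 * compute_factorial(8)
= 9 * 8 * compute_factorial(7)
= 9 * 8 * 7 * compute_factorial(6)
= 9 * 8 * 7 * 6 * compute_factorial(5)
= 9 * 8 * 7 * 6 * 5 * compute_factorial(4)
= 9 * 8 * 7 * 6 * 5 * 4 * compute_factorial(3)
= 9 * 8 * 7 * 6 * 5 * 4 * 3 * compute_factorial(2)
= 9 * 8 * 7 * 6 * 5 * 4 * 3 * 2 * compute_factorial(1)
= 9 * 8 * 7 * 6 * 5 * 4 * 3 * 2 * 1
= 362880


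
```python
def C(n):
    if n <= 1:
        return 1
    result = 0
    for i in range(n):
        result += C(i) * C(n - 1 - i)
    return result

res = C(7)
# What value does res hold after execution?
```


C(7)
= sum of C(i) * C(7-1-i) for i in 0..6
First compute sub-values bottom-up:
  C(0) = 1, C(1) = 1
  C(2) = 1*1 + 1*1 = 2
  C(3) = 1*2 + 1*1 + 2*1 = 5
  C(4) = 1*5 + 1*2 + 2*1 + 5*1 = 14
  C(5) = 1*14 + 1*5 + 2*2 + 5*1 + 14*1 = 42
  C(6) = 1*42 + 1*14 + 2*5 + 5*2 + 14*1 + 42*1 = 132
Now C(7):
  C(0)*C(6) = 1*132 = 132
  C(1)*C(5) = 1*42 = 42
  C(2)*C(4) = 2*14 = 28
  C(3)*C(3) = 5*5 = 25
  C(4)*C(2) = 14*2 = 28
  C(5)*C(1) = 42*1 = 42
  C(6)*C(0) = 132*1 = 132
= 132 + 42 + 28 + 25 + 28 + 42 + 132
= 429


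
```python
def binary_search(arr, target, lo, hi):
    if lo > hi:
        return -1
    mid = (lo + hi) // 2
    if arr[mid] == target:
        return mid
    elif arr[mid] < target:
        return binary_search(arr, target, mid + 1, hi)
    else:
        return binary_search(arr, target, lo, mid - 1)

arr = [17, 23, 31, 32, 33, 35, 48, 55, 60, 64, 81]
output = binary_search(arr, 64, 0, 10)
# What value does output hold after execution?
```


binary_search(arr, 64, 0, 10)
lo=0, hi=10, mid=5, arr[mid]=35
35 < 64, search right half
lo=6, hi=10, mid=8, arr[mid]=60
60 < 64, search right half
lo=9, hi=10, mid=9, arr[mid]=64
arr[9] == 64, found at index 9
= 9


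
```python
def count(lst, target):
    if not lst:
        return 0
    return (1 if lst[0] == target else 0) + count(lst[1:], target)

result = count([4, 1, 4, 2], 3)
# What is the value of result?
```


count([4, 1, 4, 2], 3)
lst[0]=4 != 3: 0 + count([1, 4, 2], 3)
lst[0]=1 != 3: 0 + count([4, 2], 3)
lst[0]=4 != 3: 0 + count([2], 3)
lst[0]=2 != 3: 0 + count([], 3)
= 0


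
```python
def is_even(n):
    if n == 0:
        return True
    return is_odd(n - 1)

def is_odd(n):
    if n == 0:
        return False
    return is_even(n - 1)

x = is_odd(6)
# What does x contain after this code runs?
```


is_odd(6)
= is_even(5)
= is_odd(4)
= is_even(3)
= is_odd(2)
= is_even(1)
= is_odd(0)
n == 0: return False
= False


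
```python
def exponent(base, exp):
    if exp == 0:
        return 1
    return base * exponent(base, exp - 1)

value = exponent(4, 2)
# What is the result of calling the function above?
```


exponent(4, 2)
= 4 * exponent(4, 1)
= 4 * 4 * exponent(4, 0)
= 4 * 4 * 1
= 16


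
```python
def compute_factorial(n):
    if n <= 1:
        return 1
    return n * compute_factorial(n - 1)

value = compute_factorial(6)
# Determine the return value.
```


compute_factorial(6)
= 6 * compute_factorial(5)
= 6 * 5 * compute_factorial(4)
= 6 * 5 * 4 * compute_factorial(3)
= 6 * 5 * 4 * 3 * compute_factorial(2)
= 6 * 5 * 4 * 3 * 2 * compute_factorial(1)
= 6 * 5 * 4 * 3 * 2 * 1
= 720


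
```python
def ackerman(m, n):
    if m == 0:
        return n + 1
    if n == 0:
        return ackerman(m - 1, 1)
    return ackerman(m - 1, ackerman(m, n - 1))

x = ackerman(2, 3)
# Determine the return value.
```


ackerman(2, 3)
= ackerman(1, ackerman(2, 2))
First compute ackerman(2, 2) = 7
= ackerman(1, 7)
= 9


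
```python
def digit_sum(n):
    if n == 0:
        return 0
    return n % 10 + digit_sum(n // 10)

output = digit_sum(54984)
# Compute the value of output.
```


digit_sum(54984)
= 4 + digit_sum(5498)
= 4 + 8 + digit_sum(549)
= 4 + 8 + 9 + digit_sum(54)
= 4 + 8 + 9 + 4 + digit_sum(5)
= 4 + 8 + 9 + 4 + 5 + digit_sum(0)
= 4 + 8 + 9 + 4 + 5 + 0
= 30


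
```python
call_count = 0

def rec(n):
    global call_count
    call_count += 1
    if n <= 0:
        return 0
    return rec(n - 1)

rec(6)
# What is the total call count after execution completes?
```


rec(6) calls rec(5) calls ... calls rec(0)
Total calls: 6 + 1 (for base case) = 7


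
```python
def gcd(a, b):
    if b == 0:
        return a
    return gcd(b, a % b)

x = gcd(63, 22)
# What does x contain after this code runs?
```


gcd(63, 22)
= gcd(22, 63 % 22) = gcd(22, 19)
= gcd(19, 22 % 19) = gcd(19, 3)
= gcd(3, 19 % 3) = gcd(3, 1)
= gcd(1, 3 % 1) = gcd(1, 0)
b == 0, return a = 1


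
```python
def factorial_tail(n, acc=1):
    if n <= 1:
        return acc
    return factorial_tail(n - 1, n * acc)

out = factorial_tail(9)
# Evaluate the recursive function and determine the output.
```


factorial_tail(9, 1)
= factorial_tail(8, 9 * 1) = factorial_tail(8, 9)
= factorial_tail(7, 8 * 9) = factorial_tail(7, 72)
= factorial_tail(6, 7 * 72) = factorial_tail(6, 504)
= factorial_tail(5, 6 * 504) = factorial_tail(5, 3024)
= factorial_tail(4, 5 * 3024) = factorial_tail(4, 15120)
= factorial_tail(3, 4 * 15120) = factorial_tail(3, 60480)
= factorial_tail(2, 3 * 60480) = factorial_tail(2, 181440)
= factorial_tail(1, 2 * 181440) = factorial_tail(1, 362880)
n <= 1, return acc = 362880


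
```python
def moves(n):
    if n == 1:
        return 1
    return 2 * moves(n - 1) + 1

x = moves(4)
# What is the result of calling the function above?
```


moves(4)
= 2 * moves(3) + 1
= 2 * (2 * moves(2) + 1) + 1
= 2 * (2 * (2 * moves(1) + 1) + 1) + 1
Now compute bottom-up:
moves(1) = 1
moves(2) = 2 * 1 + 1 = 3
moves(3) = 2 * 3 + 1 = 7
moves(4) = 2 * 7 + 1 = 15
= 15


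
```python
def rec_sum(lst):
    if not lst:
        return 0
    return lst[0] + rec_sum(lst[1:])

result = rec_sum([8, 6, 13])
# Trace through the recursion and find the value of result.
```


rec_sum([8, 6, 13])
= 8 + rec_sum([6, 13])
= 8 + 6 + rec_sum([13])
= 8 + 6 + 13 + rec_sum([])
= 8 + 6 + 13 + 0
= 27


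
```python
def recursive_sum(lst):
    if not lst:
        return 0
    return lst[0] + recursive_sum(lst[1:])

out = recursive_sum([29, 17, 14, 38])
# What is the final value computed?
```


recursive_sum([29, 17, 14, 38])
= 29 + recursive_sum([17, 14, 38])
= 29 + 17 + recursive_sum([14, 38])
= 29 + 17 + 14 + recursive_sum([38])
= 29 + 17 + 14 + 38 + recursive_sum([])
= 29 + 17 + 14 + 38 + 0
= 98


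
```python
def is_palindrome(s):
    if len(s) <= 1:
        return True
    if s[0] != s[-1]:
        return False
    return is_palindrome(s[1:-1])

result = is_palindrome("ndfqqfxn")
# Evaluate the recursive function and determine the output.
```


is_palindrome("ndfqqfxn")
"ndfqqfxn": s[0]='n' == s[-1]='n' -> is_palindrome("dfqqfx")
"dfqqfx": s[0]='d' != s[-1]='x' -> False
= False


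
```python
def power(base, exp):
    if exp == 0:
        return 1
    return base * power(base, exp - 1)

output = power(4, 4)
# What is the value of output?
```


power(4, 4)
= 4 * power(4, 3)
= 4 * 4 * power(4, 2)
= 4 * 4 * 4 * power(4, 1)
= 4 * 4 * 4 * 4 * power(4, 0)
= 4 * 4 * 4 * 4 * 1
= 256


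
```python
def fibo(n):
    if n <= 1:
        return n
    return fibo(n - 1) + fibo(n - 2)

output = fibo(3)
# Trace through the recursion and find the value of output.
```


fibo(3)
= fibo(2) + fibo(1)
Computing bottom-up: fibo(0)=0, fibo(1)=1, fibo(2)=1, fibo(3)=2
= 2


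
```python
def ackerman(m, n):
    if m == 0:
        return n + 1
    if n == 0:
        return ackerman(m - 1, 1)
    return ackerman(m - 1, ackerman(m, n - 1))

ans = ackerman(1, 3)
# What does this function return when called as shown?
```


ackerman(1, 3)
= ackerman(0, ackerman(1, 2))
First compute ackerman(1, 2) = 4
= ackerman(0, 4)
= 5


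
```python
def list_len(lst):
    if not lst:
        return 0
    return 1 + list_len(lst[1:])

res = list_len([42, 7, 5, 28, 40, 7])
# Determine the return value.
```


list_len([42, 7, 5, 28, 40, 7])
= 1 + list_len([7, 5, 28, 40, 7])
= 1 + 1 + list_len([5, 28, 40, 7])
= 1 + 1 + 1 + list_len([28, 40, 7])
= 1 + 1 + 1 + 1 + list_len([40, 7])
= 1 + 1 + 1 + 1 + 1 + list_len([7])
= 1 + 1 + 1 + 1 + 1 + 1 + list_len([])
= 1 + 1 + 1 + 1 + 1 + 1 + 0
= 6


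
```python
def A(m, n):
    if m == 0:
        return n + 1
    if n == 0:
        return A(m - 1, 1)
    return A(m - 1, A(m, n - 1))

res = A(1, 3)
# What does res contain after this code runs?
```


A(1, 3)
= A(0, A(1, 2))
First compute A(1, 2) = 4
= A(0, 4)
= 5


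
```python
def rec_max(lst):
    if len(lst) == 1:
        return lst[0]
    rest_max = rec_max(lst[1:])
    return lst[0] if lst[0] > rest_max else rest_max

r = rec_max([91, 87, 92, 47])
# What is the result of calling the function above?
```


rec_max([91, 87, 92, 47])
= compare 91 with rec_max([87, 92, 47])
= compare 87 with rec_max([92, 47])
= compare 92 with rec_max([47])
Base: rec_max([47]) = 47
compare 92 with 47: max = 92
compare 87 with 92: max = 92
compare 91 with 92: max = 92
= 92


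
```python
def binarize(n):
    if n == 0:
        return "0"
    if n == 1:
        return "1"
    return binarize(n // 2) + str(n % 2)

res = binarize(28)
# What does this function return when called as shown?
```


binarize(28)
= binarize(14) + "0"
= binarize(7) + "0" + "0"
= binarize(3) + "1" + "0" + "0"
= binarize(1) + "1" + "1" + "0" + "0"
= "1" + "1" + "1" + "0" + "0"
= "11100"


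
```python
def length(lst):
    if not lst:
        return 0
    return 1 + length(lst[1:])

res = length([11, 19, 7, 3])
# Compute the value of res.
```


length([11, 19, 7, 3])
= 1 + length([19, 7, 3])
= 1 + 1 + length([7, 3])
= 1 + 1 + 1 + length([3])
= 1 + 1 + 1 + 1 + length([])
= 1 + 1 + 1 + 1 + 0
= 4


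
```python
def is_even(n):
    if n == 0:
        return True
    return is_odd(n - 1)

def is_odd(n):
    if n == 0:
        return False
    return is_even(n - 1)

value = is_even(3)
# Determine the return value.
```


is_even(3)
= is_odd(2)
= is_even(1)
= is_odd(0)
n == 0: return False
= False


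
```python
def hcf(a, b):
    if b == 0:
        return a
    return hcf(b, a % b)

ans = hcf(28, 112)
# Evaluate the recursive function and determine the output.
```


hcf(28, 112)
= hcf(112, 28 % 112) = hcf(112, 28)
= hcf(28, 112 % 28) = hcf(28, 0)
b == 0, return a = 28


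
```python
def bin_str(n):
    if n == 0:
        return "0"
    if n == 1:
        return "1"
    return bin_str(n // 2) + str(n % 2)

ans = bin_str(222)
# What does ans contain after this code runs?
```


bin_str(222)
= bin_str(111) + "0"
= bin_str(55) + "1" + "0"
= bin_str(27) + "1" + "1" + "0"
= bin_str(13) + "1" + "1" + "1" + "0"
= bin_str(6) + "1" + "1" + "1" + "1" + "0"
= bin_str(3) + "0" + "1" + "1" + "1" + "1" + "0"
= bin_str(1) + "1" + "0" + "1" + "1" + "1" + "1" + "0"
= "1" + "1" + "0" + "1" + "1" + "1" + "1" + "0"
= "11011110"


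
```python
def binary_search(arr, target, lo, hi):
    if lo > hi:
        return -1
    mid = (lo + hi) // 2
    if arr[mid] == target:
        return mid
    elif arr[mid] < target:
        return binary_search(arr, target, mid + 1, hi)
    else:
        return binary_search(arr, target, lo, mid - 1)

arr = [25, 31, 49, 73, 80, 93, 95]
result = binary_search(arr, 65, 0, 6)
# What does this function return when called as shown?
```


binary_search(arr, 65, 0, 6)
lo=0, hi=6, mid=3, arr[mid]=73
73 > 65, search left half
lo=0, hi=2, mid=1, arr[mid]=31
31 < 65, search right half
lo=2, hi=2, mid=2, arr[mid]=49
49 < 65, search right half
lo > hi, target not found, return -1
= -1


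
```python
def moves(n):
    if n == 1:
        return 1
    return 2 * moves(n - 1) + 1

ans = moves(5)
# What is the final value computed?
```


moves(5)
= 2 * moves(4) + 1
= 2 * (2 * moves(3) + 1) + 1
= 2 * (2 * (2 * moves(2) + 1) + 1) + 1
= 2 * (2 * (2 * (2 * moves(1) + 1) + 1) + 1) + 1
Now compute bottom-up:
moves(1) = 1
moves(2) = 2 * 1 + 1 = 3
moves(3) = 2 * 3 + 1 = 7
moves(4) = 2 * 7 + 1 = 15
moves(5) = 2 * 15 + 1 = 31
= 31


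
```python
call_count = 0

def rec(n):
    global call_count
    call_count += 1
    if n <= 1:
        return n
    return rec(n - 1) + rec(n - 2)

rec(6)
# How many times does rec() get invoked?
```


rec(6) calls rec(5) and rec(4); each non-base call branches into two more.
Let C(k) = total number of calls made by rec(k), including the call to rec(k) itself.
Base cases: C(0) = 1, C(1) = 1
Recurrence: C(k) = 1 + C(k-1) + C(k-2)
  C(2) = 1 + C(1) + C(0) = 1 + 1 + 1 = 3
  C(3) = 1 + C(2) + C(1) = 1 + 3 + 1 = 5
  C(4) = 1 + C(3) + C(2) = 1 + 5 + 3 = 9
  C(5) = 1 + C(4) + C(3) = 1 + 9 + 5 = 15
  C(6) = 1 + C(5) + C(4) = 1 + 15 + 9 = 25
Total calls = C(6) = 25


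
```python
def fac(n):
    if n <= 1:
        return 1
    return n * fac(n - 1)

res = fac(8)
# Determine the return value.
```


fac(8)
= 8 * fac(7)
= 8 * 7 * fac(6)
= 8 * 7 * 6 * fac(5)
= 8 * 7 * 6 * 5 * fac(4)
= 8 * 7 * 6 * 5 * 4 * fac(3)
= 8 * 7 * 6 * 5 * 4 * 3 * fac(2)
= 8 * 7 * 6 * 5 * 4 * 3 * 2 * fac(1)
= 8 * 7 * 6 * 5 * 4 * 3 * 2 * 1
= 40320


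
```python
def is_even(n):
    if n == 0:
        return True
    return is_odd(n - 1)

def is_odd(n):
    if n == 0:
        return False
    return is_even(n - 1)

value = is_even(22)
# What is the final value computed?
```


is_even(22)
= is_odd(21)
= is_even(20)
= is_odd(19)
= is_even(18)
= is_odd(17)
= is_even(16)
= is_odd(15)
= is_even(14)
= is_odd(13)
= is_even(12)
= is_odd(11)
= is_even(10)
= is_odd(9)
= is_even(8)
= is_odd(7)
= is_even(6)
= is_odd(5)
= is_even(4)
= is_odd(3)
= is_even(2)
= is_odd(1)
= is_even(0)
n == 0: return True
= True


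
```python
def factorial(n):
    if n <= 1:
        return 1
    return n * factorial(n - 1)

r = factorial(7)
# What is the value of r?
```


factorial(7)
= 7 * factorial(6)
= 7 * 6 * factorial(5)
= 7 * 6 * 5 * factorial(4)
= 7 * 6 * 5 * 4 * factorial(3)
= 7 * 6 * 5 * 4 * 3 * factorial(2)
= 7 * 6 * 5 * 4 * 3 * 2 * factorial(1)
= 7 * 6 * 5 * 4 * 3 * 2 * 1
= 5040


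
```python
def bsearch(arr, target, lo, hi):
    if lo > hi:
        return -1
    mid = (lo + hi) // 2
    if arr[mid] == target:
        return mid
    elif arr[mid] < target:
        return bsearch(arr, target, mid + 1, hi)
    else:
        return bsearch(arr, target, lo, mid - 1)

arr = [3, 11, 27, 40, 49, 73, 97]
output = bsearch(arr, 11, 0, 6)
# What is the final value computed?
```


bsearch(arr, 11, 0, 6)
lo=0, hi=6, mid=3, arr[mid]=40
40 > 11, search left half
lo=0, hi=2, mid=1, arr[mid]=11
arr[1] == 11, found at index 1
= 1
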